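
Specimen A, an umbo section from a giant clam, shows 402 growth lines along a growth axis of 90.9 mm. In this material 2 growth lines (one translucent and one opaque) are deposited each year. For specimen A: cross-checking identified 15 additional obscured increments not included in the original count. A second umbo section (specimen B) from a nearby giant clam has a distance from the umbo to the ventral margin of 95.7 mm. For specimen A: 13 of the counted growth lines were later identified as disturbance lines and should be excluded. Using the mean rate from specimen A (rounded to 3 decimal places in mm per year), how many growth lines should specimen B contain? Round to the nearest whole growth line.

425 growth lines

Specimen A: correcting the raw count gives 402 − 13 + 15 = 404 true growth lines.
Specimen A: dividing by 2 growth lines per year: 404 / 2 = 202 years.
A: 90.9 mm over 202 years gives 90.9 / 202 ≈ 0.450 mm per year.
B spans 95.7 / 0.450 = 212.67 years; at 2 growth lines per year that is 212.67 × 2 ≈ 425 growth lines.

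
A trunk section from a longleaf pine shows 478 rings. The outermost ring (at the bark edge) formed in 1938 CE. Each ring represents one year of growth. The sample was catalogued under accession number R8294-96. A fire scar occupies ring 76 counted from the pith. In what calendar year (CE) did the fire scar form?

1536 CE

Between ring 76 and the bark edge there are 478 − 76 = 402 rings.
The ring at the bark edge is 1938 CE, so the fire scar dates to 1938 − 402 = 1536 CE.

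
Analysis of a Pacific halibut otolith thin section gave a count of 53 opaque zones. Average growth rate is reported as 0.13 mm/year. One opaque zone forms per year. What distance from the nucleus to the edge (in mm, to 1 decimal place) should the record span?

6.9 mm

53 years of growth are recorded.
Predicted length = 0.13 mm/year × 53 years = 6.9 mm.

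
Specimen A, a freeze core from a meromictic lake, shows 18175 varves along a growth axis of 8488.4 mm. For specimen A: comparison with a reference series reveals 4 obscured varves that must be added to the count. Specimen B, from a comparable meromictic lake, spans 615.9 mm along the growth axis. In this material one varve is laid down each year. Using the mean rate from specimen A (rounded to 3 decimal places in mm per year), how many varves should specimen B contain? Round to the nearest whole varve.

1319 varves

Specimen A: adjusted count: 18175 + 4 = 18179 varves.
A: 8488.4 mm over 18179 years gives 8488.4 / 18179 ≈ 0.467 mm per year.
For B, 615.9 / 0.467 = 1318.84 years ≈ 1319 varves.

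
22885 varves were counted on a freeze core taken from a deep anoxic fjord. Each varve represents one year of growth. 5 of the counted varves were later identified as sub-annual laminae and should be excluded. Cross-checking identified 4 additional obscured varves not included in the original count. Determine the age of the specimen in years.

22884 yr

After corrections the count is 22885 − 5 + 4 = 22884 varves.
One varve per year makes the duration 22884 years.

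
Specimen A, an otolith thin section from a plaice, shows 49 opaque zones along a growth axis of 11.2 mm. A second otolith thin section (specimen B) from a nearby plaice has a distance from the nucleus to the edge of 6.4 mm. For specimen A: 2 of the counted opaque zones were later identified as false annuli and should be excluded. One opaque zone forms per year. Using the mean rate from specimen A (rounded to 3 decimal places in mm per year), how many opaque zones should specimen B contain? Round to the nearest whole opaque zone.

Specimen A: adjusted count: 49 − 2 = 47 opaque zones.
A: 11.2 mm over 47 years gives 11.2 / 47 ≈ 0.238 mm/year.
Specimen B: 6.4 mm / 0.238 mm per year = 26.89 years ≈ 27 opaque zones.

27 opaque zones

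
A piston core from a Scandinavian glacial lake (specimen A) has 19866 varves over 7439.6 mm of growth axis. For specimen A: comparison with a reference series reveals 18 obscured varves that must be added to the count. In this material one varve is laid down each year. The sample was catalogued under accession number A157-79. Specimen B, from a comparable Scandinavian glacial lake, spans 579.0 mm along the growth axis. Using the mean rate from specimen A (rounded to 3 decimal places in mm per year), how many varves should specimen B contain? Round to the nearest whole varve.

1548 varves

Specimen A: after corrections the count is 19866 + 18 = 19884 varves.
A: Mean rate = 7439.6 mm / 19884 years ≈ 0.374 mm/year.
B spans 579.0 / 0.374 = 1548.13 years ≈ 1548 varves.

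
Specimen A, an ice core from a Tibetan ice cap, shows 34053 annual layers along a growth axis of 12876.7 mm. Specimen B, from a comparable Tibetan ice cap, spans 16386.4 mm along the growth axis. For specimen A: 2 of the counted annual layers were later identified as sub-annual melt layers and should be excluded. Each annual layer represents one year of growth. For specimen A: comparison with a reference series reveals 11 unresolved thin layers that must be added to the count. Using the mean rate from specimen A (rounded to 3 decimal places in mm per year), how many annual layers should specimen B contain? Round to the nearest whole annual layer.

43350 annual layers

Specimen A: after corrections the count is 34053 − 2 + 11 = 34062 annual layers.
A: 12876.7 mm over 34062 years gives 12876.7 / 34062 ≈ 0.378 mm/year.
For B, 16386.4 / 0.378 = 43350.26 years ≈ 43350 annual layers.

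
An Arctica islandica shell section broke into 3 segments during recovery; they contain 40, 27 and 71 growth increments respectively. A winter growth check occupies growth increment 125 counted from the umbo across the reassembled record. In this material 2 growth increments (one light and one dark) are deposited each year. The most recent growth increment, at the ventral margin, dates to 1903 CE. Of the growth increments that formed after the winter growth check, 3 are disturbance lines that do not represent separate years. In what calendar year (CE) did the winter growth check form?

Total growth increments = 40 + 27 + 71 = 138.
The winter growth check sits at growth increment 125 from the umbo, so 138 − 125 = 13 growth increments formed after it.
Excluding 3 false growth increments: 13 − 3 = 10.
With 2 growth increments per year, 10 / 2 = 5 years.
1903 − 5 = 1898 CE.

1898 CE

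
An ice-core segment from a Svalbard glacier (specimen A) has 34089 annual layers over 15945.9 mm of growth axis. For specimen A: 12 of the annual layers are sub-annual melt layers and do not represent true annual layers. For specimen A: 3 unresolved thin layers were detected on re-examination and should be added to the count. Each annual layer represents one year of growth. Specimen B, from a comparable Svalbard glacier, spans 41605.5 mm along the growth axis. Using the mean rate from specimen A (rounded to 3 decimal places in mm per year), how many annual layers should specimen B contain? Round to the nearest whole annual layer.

88901 annual layers

Specimen A: after corrections the count is 34089 − 12 + 3 = 34080 annual layers.
A: Mean rate = 15945.9 mm / 34080 years ≈ 0.468 mm/yr.
For B, 41605.5 / 0.468 = 88900.64 years ≈ 88901 annual layers.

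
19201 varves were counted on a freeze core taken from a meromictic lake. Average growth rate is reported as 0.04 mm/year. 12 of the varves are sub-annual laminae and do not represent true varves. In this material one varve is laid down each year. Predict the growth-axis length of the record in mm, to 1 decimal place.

After corrections the count is 19201 − 12 = 19189 varves.
Length ≈ 0.04 × 19189 = 767.6 mm.

767.6 mm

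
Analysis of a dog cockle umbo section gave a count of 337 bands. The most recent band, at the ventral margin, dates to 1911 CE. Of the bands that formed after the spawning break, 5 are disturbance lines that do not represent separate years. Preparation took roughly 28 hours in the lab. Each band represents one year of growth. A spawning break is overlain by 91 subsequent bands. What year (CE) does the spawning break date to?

1825 CE

There are 91 bands younger than the spawning break.
91 − 5 false = 86 true bands after the spawning break.
1911 − 86 = 1825 CE.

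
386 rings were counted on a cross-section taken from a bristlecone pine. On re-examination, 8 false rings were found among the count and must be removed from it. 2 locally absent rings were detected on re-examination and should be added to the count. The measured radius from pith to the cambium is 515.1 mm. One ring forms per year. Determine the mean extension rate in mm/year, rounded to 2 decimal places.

1.36 mm/year

Adjusted count: 386 − 8 + 2 = 380 rings.
515.1 mm over 380 years gives 515.1 / 380 ≈ 1.36 mm/year.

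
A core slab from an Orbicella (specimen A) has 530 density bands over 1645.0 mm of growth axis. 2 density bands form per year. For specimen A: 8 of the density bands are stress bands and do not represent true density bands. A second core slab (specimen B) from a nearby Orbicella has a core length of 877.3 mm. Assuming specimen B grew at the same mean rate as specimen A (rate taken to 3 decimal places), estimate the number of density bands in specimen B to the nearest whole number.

278 density bands

Specimen A: adjusted count: 530 − 8 = 522 density bands.
Specimen A: dividing by 2 density bands per year: 522 / 2 = 261 years.
A: 1645.0 mm over 261 years gives 1645.0 / 261 ≈ 6.303 mm/yr.
Specimen B: 877.3 mm / 6.303 mm per year = 139.19 years; at 2 density bands per year that is 139.19 × 2 ≈ 278 density bands.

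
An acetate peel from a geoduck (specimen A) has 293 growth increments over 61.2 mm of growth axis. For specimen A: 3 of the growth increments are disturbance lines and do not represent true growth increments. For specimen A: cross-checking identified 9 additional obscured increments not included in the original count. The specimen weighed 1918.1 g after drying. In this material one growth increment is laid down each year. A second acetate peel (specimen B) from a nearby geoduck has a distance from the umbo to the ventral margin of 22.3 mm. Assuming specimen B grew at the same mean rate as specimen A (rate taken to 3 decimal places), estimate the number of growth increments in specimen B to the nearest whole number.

109 growth increments

Specimen A: correcting the raw count gives 293 − 3 + 9 = 299 true growth increments.
A: Mean rate = 61.2 mm / 299 years ≈ 0.205 mm/yr.
B spans 22.3 / 0.205 = 108.78 years ≈ 109 growth increments.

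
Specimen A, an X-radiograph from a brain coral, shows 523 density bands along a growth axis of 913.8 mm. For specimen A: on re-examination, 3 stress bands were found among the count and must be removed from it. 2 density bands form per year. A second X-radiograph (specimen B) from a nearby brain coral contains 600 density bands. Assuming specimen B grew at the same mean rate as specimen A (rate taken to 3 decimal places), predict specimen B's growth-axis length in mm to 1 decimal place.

Specimen A: true density band count = 523 − 3 = 520.
Specimen A: with 2 density bands per year, 520 / 2 = 260 years.
A: Mean rate = 913.8 mm / 260 years ≈ 3.515 mm/year.
Specimen B: dividing by 2 density bands per year: 600 / 2 = 300 years. For B, 3.515 mm/year × 300 years = 1054.5 mm.

1054.5 mm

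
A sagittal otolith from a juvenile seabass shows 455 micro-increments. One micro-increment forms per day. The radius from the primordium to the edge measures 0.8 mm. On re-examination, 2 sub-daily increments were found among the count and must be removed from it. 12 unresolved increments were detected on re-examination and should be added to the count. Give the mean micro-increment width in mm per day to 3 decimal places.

0.002 mm per day

After corrections the count is 455 − 2 + 12 = 465 micro-increments.
0.8 mm over 465 days gives 0.8 / 465 ≈ 0.002 mm per day.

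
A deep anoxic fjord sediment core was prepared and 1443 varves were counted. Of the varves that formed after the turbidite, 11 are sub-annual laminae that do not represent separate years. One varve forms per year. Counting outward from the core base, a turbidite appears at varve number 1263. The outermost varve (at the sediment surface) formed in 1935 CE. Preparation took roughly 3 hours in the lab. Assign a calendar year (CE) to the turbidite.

1766 CE

The turbidite sits at varve 1263 from the core base, so 1443 − 1263 = 180 varves formed after it.
Removing the 11 false varves leaves 180 − 11 = 169 true varves beyond the turbidite.
Counting back 169 years from 1935 CE places the turbidite in 1935 − 169 = 1766 CE.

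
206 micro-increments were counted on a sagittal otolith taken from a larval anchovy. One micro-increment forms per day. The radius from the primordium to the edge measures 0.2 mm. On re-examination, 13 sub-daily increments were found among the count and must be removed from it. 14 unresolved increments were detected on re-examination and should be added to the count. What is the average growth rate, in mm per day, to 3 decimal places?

Correcting the raw count gives 206 − 13 + 14 = 207 true micro-increments.
0.2 mm over 207 days gives 0.2 / 207 ≈ 0.001 mm per day.

0.001 mm per day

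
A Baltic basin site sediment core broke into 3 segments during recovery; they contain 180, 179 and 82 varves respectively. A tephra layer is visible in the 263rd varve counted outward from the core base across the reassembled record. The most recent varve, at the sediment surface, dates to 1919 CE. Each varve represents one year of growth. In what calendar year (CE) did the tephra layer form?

Total varves = 180 + 179 + 82 = 441.
441 − 263 = 178 varves lie beyond the tephra layer toward the sediment surface.
The varve at the sediment surface is 1919 CE, so the tephra layer dates to 1919 − 178 = 1741 CE.

1741 CE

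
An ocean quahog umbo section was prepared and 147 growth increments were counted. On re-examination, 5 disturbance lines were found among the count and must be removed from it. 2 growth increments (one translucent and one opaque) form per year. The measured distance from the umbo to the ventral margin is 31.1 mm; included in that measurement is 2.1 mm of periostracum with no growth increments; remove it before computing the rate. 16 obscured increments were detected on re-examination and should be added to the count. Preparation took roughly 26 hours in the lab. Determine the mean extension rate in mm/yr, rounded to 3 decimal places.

0.367 mm/yr

Correcting the raw count gives 147 − 5 + 16 = 158 true growth increments.
158 growth increments at 2 per year is 158 / 2 = 79 years.
Removing the 2.1 mm offcut leaves 31.1 − 2.1 = 29.0 mm.
Extension rate ≈ 29.0 / 79 = 0.367 mm/yr.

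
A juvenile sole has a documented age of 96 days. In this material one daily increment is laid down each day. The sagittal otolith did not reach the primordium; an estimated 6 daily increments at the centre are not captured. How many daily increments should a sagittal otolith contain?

90 daily increments

At one daily increment per day, 96 days correspond to 96 daily increments.
Less the 6 uncaptured daily increments: 96 − 6 = 90.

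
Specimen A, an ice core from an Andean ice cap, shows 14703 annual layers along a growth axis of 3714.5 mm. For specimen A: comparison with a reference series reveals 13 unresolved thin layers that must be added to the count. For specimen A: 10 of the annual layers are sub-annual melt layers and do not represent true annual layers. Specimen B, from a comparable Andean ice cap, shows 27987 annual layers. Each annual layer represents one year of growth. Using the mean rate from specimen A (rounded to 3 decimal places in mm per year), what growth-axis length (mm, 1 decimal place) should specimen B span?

Specimen A: adjusted count: 14703 − 10 + 13 = 14706 annual layers.
A: Extension rate ≈ 3714.5 / 14706 = 0.253 mm/year.
B's length ≈ 0.253 × 27987 = 7080.7 mm.

7080.7 mm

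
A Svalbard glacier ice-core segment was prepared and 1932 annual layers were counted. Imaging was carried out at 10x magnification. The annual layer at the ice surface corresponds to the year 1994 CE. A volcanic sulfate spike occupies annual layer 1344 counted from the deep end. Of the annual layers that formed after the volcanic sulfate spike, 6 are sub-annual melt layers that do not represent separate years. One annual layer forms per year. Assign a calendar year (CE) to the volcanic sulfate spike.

The volcanic sulfate spike sits at annual layer 1344 from the deep end, so 1932 − 1344 = 588 annual layers formed after it.
Removing the 6 false annual layers leaves 588 − 6 = 582 true annual layers beyond the volcanic sulfate spike.
Counting back 582 years from 1994 CE places the volcanic sulfate spike in 1994 − 582 = 1412 CE.

1412 CE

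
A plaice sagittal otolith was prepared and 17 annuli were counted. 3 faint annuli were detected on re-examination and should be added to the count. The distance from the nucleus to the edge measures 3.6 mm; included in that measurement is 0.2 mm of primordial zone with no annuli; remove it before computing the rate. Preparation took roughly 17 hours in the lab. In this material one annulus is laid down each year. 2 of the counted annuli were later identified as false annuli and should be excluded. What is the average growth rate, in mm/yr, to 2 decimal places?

0.19 mm/yr

After corrections the count is 17 − 2 + 3 = 18 annuli.
Net length = 3.6 − 0.2 = 3.4 mm.
Mean rate = 3.4 mm / 18 years ≈ 0.19 mm/yr.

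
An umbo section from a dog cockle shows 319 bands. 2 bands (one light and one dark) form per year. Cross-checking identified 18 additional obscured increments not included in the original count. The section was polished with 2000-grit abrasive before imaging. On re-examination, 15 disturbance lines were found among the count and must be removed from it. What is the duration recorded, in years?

After corrections the count is 319 − 15 + 18 = 322 bands.
Dividing by 2 bands per year: 322 / 2 = 161 years.

161 years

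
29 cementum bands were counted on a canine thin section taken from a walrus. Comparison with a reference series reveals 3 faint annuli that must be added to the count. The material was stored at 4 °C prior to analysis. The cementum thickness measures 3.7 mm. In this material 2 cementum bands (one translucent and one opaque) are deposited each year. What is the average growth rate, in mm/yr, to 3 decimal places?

0.231 mm/yr

After corrections the count is 29 + 3 = 32 cementum bands.
Dividing by 2 cementum bands per year: 32 / 2 = 16 years.
Extension rate ≈ 3.7 / 16 = 0.231 mm/yr.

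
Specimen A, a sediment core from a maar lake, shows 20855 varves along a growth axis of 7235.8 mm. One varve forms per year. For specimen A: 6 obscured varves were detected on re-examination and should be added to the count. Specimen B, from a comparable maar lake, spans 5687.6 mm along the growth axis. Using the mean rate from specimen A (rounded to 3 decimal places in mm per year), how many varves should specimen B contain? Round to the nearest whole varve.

Specimen A: true varve count = 20855 + 6 = 20861.
A: Mean rate = 7235.8 mm / 20861 years ≈ 0.347 mm/yr.
Specimen B: 5687.6 mm / 0.347 mm per year = 16390.78 years ≈ 16391 varves.

16391 varves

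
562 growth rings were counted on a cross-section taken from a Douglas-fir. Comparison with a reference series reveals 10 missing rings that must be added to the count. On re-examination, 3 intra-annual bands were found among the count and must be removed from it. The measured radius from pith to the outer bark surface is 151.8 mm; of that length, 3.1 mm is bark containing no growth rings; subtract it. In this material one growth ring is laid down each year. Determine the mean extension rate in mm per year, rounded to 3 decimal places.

True growth ring count = 562 − 3 + 10 = 569.
The growth record spans 151.8 − 3.1 = 148.7 mm.
Extension rate ≈ 148.7 / 569 = 0.261 mm per year.

0.261 mm per year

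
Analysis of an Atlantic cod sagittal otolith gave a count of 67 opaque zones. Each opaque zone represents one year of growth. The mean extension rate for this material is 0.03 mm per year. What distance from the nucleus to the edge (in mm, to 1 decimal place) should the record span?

2.0 mm

The record spans 67 years at 0.03 mm per year.
67 years at 0.03 mm/year gives 0.03 × 67 = 2.0 mm.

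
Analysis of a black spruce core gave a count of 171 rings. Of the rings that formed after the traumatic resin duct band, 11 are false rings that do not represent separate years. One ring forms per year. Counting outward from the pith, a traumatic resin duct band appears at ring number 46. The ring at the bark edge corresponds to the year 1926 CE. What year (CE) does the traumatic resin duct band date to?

Between ring 46 and the bark edge there are 171 − 46 = 125 rings.
125 − 11 false = 114 true rings after the traumatic resin duct band.
The ring at the bark edge is 1926 CE, so the traumatic resin duct band dates to 1926 − 114 = 1812 CE.

1812 CE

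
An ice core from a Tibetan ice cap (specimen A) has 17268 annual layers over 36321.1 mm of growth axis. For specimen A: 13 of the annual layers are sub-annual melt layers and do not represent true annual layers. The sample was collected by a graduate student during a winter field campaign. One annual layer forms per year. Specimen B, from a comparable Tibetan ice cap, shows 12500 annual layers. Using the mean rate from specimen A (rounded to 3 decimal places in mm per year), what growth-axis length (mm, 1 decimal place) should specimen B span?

26312.5 mm

Specimen A: true annual layer count = 17268 − 13 = 17255.
A: Mean rate = 36321.1 mm / 17255 years ≈ 2.105 mm per year.
For B, 2.105 mm/year × 12500 years = 26312.5 mm.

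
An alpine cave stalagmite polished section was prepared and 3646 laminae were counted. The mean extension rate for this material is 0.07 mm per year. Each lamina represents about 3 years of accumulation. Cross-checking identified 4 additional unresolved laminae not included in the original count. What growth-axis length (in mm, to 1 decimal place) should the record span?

766.5 mm

After corrections the count is 3646 + 4 = 3650 laminae.
Multiplying by 3 years per lamina: 3650 × 3 = 10950 years.
Predicted length = 0.07 mm/year × 10950 years = 766.5 mm.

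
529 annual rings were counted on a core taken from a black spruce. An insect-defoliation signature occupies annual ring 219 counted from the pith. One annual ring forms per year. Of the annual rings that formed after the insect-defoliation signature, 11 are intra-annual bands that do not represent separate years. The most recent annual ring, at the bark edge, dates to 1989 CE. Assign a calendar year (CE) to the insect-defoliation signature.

1690 CE

529 − 219 = 310 annual rings lie beyond the insect-defoliation signature toward the bark edge.
310 − 11 false = 299 true annual rings after the insect-defoliation signature.
Counting back 299 years from 1989 CE places the insect-defoliation signature in 1989 − 299 = 1690 CE.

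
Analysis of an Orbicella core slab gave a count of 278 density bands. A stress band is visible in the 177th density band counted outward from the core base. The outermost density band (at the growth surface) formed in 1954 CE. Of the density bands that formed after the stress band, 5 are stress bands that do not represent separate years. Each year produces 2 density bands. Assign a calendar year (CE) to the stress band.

The stress band sits at density band 177 from the core base, so 278 − 177 = 101 density bands formed after it.
101 − 5 false = 96 true density bands after the stress band.
With 2 density bands per year, 96 / 2 = 48 years.
Counting back 48 years from 1954 CE places the stress band in 1954 − 48 = 1906 CE.

1906 CE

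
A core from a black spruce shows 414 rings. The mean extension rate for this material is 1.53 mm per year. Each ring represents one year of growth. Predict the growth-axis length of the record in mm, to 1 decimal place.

633.4 mm

414 years of growth are recorded.
Length ≈ 1.53 × 414 = 633.4 mm.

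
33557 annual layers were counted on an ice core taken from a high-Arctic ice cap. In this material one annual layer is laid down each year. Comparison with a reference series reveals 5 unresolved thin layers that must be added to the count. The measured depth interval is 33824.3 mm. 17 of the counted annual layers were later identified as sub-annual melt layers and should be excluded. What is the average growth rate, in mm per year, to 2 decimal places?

1.01 mm per year

Adjusted count: 33557 − 17 + 5 = 33545 annual layers.
Extension rate ≈ 33824.3 / 33545 = 1.01 mm per year.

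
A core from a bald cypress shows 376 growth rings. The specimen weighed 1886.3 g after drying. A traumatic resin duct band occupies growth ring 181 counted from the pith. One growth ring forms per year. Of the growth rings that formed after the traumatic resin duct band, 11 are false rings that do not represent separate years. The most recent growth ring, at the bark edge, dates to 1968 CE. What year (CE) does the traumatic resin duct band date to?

376 − 181 = 195 growth rings lie beyond the traumatic resin duct band toward the bark edge.
Removing the 11 false growth rings leaves 195 − 11 = 184 true growth rings beyond the traumatic resin duct band.
The growth ring at the bark edge is 1968 CE, so the traumatic resin duct band dates to 1968 − 184 = 1784 CE.

1784 CE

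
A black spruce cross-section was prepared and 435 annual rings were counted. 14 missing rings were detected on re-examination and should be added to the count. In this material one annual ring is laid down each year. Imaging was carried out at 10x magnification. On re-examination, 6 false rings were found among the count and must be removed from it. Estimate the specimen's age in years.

After corrections the count is 435 − 6 + 14 = 443 annual rings.
With a one-to-one annual ring periodicity this is 443 years.

443 years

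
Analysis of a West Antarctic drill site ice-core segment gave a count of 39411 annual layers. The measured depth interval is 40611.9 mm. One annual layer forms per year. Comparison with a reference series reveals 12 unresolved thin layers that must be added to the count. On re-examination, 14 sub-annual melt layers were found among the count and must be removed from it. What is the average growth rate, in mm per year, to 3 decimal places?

1.031 mm per year

After corrections the count is 39411 − 14 + 12 = 39409 annual layers.
Extension rate ≈ 40611.9 / 39409 = 1.031 mm per year.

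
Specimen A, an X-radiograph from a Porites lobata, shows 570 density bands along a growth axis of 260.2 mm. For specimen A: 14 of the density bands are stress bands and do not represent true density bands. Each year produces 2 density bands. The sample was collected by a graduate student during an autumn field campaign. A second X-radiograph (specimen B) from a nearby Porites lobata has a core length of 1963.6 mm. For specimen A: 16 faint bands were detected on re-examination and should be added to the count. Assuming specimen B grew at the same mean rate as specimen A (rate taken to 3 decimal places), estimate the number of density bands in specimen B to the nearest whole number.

4316 density bands

Specimen A: correcting the raw count gives 570 − 14 + 16 = 572 true density bands.
Specimen A: dividing by 2 density bands per year: 572 / 2 = 286 years.
A: 260.2 mm over 286 years gives 260.2 / 286 ≈ 0.910 mm/yr.
For B, 1963.6 / 0.910 = 2157.80 years; at 2 density bands per year that is 2157.80 × 2 ≈ 4316 density bands.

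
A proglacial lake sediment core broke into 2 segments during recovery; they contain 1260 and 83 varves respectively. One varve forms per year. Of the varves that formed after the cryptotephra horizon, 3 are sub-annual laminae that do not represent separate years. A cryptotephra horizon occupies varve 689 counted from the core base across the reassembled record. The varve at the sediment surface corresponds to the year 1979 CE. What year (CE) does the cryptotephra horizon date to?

1328 CE

Total varves = 1260 + 83 = 1343.
1343 − 689 = 654 varves lie beyond the cryptotephra horizon toward the sediment surface.
654 − 3 false = 651 true varves after the cryptotephra horizon.
1979 − 651 = 1328 CE.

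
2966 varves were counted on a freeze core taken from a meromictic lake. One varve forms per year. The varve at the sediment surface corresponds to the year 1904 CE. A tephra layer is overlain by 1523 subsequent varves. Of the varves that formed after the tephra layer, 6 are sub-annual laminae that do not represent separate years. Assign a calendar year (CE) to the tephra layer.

387 CE

1523 varves formed after the tephra layer.
Removing the 6 false varves leaves 1523 − 6 = 1517 true varves beyond the tephra layer.
1904 − 1517 = 387 CE.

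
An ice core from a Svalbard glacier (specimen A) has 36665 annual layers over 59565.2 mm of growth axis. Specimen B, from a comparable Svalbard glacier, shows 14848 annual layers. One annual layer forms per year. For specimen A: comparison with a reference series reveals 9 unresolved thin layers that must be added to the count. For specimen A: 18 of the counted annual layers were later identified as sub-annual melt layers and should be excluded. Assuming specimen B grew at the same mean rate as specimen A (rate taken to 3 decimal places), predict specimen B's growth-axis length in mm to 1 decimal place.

24128.0 mm

Specimen A: true annual layer count = 36665 − 18 + 9 = 36656.
A: 59565.2 mm over 36656 years gives 59565.2 / 36656 ≈ 1.625 mm/year.
B's length ≈ 1.625 × 14848 = 24128.0 mm.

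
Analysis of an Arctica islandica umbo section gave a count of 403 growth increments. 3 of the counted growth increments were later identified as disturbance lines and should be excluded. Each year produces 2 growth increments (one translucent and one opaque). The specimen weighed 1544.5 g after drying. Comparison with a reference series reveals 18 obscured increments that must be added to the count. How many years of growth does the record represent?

Adjusted count: 403 − 3 + 18 = 418 growth increments.
418 growth increments at 2 per year is 418 / 2 = 209 years.

209 years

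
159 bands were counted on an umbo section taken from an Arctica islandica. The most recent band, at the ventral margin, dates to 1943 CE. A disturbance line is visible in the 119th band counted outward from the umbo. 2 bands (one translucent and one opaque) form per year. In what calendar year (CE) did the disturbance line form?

159 − 119 = 40 bands lie beyond the disturbance line toward the ventral margin.
40 bands at 2 per year is 40 / 2 = 20 years.
Counting back 20 years from 1943 CE places the disturbance line in 1943 − 20 = 1923 CE.

1923 CE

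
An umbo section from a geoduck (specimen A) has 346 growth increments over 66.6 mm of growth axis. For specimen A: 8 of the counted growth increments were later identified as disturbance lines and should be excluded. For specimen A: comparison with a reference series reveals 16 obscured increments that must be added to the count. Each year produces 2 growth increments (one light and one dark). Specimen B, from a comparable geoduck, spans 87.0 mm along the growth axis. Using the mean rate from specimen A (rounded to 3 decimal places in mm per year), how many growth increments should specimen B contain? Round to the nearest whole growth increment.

463 growth increments

Specimen A: correcting the raw count gives 346 − 8 + 16 = 354 true growth increments.
Specimen A: 354 growth increments at 2 per year is 354 / 2 = 177 years.
A: Mean rate = 66.6 mm / 177 years ≈ 0.376 mm/year.
Specimen B: 87.0 mm / 0.376 mm per year = 231.38 years; at 2 growth increments per year that is 231.38 × 2 ≈ 463 growth increments.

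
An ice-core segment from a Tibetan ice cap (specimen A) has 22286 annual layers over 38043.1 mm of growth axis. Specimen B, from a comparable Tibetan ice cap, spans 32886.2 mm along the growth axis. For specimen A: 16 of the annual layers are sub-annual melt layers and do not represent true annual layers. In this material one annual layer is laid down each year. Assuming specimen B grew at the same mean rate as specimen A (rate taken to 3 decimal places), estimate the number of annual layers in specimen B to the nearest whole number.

19254 annual layers

Specimen A: true annual layer count = 22286 − 16 = 22270.
A: Mean rate = 38043.1 mm / 22270 years ≈ 1.708 mm/year.
B spans 32886.2 / 1.708 = 19254.22 years ≈ 19254 annual layers.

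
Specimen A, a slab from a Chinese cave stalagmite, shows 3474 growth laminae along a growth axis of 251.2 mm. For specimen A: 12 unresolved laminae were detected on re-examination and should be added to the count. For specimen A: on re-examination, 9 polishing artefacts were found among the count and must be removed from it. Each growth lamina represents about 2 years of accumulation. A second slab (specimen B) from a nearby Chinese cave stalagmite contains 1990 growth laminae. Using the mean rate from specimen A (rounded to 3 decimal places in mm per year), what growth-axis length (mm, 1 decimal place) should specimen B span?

143.3 mm

Specimen A: true growth lamina count = 3474 − 9 + 12 = 3477.
Specimen A: multiplying by 2 years per growth lamina: 3477 × 2 = 6954 years.
A: Mean rate = 251.2 mm / 6954 years ≈ 0.036 mm/year.
Specimen B: 1990 growth laminae at 2 years each span 1990 × 2 = 3980 years. B's length ≈ 0.036 × 3980 = 143.3 mm.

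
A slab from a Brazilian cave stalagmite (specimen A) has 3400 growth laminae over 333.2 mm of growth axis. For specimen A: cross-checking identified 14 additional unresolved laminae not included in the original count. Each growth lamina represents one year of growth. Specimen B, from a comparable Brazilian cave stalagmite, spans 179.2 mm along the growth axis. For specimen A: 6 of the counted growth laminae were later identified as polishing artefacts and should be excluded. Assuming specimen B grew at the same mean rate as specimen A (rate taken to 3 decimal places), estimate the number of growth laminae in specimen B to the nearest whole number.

Specimen A: after corrections the count is 3400 − 6 + 14 = 3408 growth laminae.
A: Mean rate = 333.2 mm / 3408 years ≈ 0.098 mm/yr.
B spans 179.2 / 0.098 = 1828.57 years ≈ 1829 growth laminae.

1829 growth laminae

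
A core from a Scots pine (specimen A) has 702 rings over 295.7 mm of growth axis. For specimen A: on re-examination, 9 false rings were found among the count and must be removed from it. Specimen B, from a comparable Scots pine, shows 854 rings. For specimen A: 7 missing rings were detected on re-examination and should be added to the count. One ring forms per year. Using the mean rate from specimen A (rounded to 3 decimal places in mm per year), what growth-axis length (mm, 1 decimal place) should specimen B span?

Specimen A: after corrections the count is 702 − 9 + 7 = 700 rings.
A: Extension rate ≈ 295.7 / 700 = 0.422 mm/yr.
For B, 0.422 mm/year × 854 years = 360.4 mm.

360.4 mm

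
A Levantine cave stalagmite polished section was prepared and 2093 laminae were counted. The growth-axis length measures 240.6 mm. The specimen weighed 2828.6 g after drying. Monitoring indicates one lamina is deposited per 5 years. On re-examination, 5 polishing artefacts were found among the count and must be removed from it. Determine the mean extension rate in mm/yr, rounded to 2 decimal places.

0.02 mm/yr

True lamina count = 2093 − 5 = 2088.
Multiplying by 5 years per lamina: 2088 × 5 = 10440 years.
240.6 mm over 10440 years gives 240.6 / 10440 ≈ 0.02 mm/yr.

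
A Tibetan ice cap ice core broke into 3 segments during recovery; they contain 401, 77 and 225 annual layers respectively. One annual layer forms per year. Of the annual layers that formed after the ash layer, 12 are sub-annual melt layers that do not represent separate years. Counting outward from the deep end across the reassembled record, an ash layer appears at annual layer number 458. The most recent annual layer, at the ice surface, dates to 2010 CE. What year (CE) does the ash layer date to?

1777 CE

Total annual layers = 401 + 77 + 225 = 703.
Between annual layer 458 and the ice surface there are 703 − 458 = 245 annual layers.
Excluding 12 false annual layers: 245 − 12 = 233.
The annual layer at the ice surface is 2010 CE, so the ash layer dates to 2010 − 233 = 1777 CE.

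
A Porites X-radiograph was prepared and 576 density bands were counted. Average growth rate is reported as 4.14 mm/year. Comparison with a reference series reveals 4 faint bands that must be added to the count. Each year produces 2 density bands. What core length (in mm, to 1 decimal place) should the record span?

1200.6 mm

Correcting the raw count gives 576 + 4 = 580 true density bands.
Dividing by 2 density bands per year: 580 / 2 = 290 years.
290 years at 4.14 mm/year gives 4.14 × 290 = 1200.6 mm.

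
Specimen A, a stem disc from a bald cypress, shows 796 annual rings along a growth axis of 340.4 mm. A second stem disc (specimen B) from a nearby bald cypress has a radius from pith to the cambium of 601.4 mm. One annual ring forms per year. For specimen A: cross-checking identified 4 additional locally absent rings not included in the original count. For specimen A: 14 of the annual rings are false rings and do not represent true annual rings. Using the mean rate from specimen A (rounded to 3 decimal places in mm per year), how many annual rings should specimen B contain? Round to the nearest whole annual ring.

Specimen A: correcting the raw count gives 796 − 14 + 4 = 786 true annual rings.
A: Extension rate ≈ 340.4 / 786 = 0.433 mm per year.
Specimen B: 601.4 mm / 0.433 mm per year = 1388.91 years ≈ 1389 annual rings.

1389 annual rings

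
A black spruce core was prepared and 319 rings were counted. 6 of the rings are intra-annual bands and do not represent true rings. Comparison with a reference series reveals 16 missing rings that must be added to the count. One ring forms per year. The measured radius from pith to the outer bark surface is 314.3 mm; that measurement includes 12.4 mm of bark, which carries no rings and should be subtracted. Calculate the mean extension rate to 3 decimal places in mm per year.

Correcting the raw count gives 319 − 6 + 16 = 329 true rings.
Removing the 12.4 mm offcut leaves 314.3 − 12.4 = 301.9 mm.
Mean rate = 301.9 mm / 329 years ≈ 0.918 mm per year.

0.918 mm per year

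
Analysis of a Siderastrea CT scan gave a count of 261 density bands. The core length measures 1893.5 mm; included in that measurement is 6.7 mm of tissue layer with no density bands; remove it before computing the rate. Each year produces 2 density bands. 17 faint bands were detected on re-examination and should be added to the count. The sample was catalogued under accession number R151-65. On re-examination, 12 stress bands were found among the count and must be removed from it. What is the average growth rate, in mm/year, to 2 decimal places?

Adjusted count: 261 − 12 + 17 = 266 density bands.
Dividing by 2 density bands per year: 266 / 2 = 133 years.
The growth record spans 1893.5 − 6.7 = 1886.8 mm.
Extension rate ≈ 1886.8 / 133 = 14.19 mm/year.

14.19 mm/year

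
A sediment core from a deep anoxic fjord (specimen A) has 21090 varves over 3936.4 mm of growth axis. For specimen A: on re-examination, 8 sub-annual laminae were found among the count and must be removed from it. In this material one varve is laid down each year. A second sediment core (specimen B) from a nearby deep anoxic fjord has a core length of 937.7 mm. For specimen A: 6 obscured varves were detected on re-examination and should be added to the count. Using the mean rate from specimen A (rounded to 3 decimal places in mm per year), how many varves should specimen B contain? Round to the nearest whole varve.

5014 varves

Specimen A: true varve count = 21090 − 8 + 6 = 21088.
A: 3936.4 mm over 21088 years gives 3936.4 / 21088 ≈ 0.187 mm per year.
Specimen B: 937.7 mm / 0.187 mm per year = 5014.44 years ≈ 5014 varves.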